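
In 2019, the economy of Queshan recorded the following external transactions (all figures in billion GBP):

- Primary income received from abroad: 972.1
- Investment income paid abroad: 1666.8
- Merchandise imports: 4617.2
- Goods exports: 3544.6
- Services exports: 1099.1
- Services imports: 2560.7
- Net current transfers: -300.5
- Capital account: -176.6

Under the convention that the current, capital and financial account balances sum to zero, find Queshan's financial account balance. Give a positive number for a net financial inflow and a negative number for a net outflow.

3706.0

Goods balance = 3544.6 - 4617.2 = -1072.6
Services balance = 1099.1 - 2560.7 = -1461.6
Trade balance (goods + services) = -1072.6 + (-1461.6) = -2534.2
Net primary income = 972.1 - 1666.8 = -694.7
Net secondary income = -300.5
Current account = -2534.2 + (-694.7) + (-300.5) = -3529.4
Financial account = -(-3529.4 + (-176.6)) = 3706.0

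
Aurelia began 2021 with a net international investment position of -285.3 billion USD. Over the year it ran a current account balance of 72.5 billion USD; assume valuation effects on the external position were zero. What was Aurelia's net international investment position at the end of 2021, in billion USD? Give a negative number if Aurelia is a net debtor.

-212.8

With no valuation effects, change in NIIP = current account = 72.5
End-of-year NIIP = -285.3 + 72.5 = -212.8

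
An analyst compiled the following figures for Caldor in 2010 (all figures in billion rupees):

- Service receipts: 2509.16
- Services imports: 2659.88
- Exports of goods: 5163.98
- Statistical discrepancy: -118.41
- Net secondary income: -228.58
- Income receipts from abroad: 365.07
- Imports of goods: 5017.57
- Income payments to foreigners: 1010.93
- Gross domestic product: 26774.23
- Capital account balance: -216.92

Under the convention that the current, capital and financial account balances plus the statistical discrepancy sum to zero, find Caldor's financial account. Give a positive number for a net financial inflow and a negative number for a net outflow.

Goods balance = 5163.98 - 5017.57 = 146.41
Services balance = 2509.16 - 2659.88 = -150.72
Trade balance (goods + services) = 146.41 + (-150.72) = -4.31
Net primary income = 365.07 - 1010.93 = -645.86
Net secondary income = -228.58
Current account = -4.31 + (-645.86) + (-228.58) = -878.75
Financial account = -(-878.75 + (-216.92) + (-118.41)) = 1214.08

1214.08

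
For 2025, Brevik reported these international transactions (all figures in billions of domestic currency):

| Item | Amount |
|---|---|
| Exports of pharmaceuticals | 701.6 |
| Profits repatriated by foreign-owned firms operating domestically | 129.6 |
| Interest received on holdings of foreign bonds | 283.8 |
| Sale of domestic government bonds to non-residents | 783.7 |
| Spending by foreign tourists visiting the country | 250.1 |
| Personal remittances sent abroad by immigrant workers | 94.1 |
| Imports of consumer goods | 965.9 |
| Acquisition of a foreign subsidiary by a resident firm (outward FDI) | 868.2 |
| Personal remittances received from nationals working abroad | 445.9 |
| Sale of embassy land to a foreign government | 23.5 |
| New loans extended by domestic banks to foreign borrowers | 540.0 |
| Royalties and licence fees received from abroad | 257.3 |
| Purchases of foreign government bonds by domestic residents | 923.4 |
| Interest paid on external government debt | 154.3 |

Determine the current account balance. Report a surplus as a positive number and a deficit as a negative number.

Goods: 701.6 - 965.9 = -264.3
Services: 250.1 + 257.3 = 507.4
Primary income: 283.8 - 129.6 - 154.3 = -0.1
Secondary income: -94.1 + 445.9 = 351.8
Current account = (-264.3) + 507.4 + (-0.1) + 351.8 = 594.8
(Excluded from the current account — financial account: sale of domestic government bonds to non-residents 783.7, acquisition of a foreign subsidiary by a resident firm (outward FDI) 868.2, new loans extended by domestic banks to foreign borrowers 540.0, purchases of foreign government bonds by domestic residents 923.4; capital account: sale of embassy land to a foreign government 23.5.)

594.8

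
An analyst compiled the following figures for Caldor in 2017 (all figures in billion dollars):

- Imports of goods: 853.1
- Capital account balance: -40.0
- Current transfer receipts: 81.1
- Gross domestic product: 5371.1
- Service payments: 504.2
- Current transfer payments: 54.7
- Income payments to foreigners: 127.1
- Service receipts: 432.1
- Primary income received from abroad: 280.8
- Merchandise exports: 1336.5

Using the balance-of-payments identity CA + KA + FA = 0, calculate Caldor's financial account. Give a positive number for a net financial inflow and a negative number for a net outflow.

-551.4

Goods balance = 1336.5 - 853.1 = 483.4
Services balance = 432.1 - 504.2 = -72.1
Trade balance (goods + services) = 483.4 + (-72.1) = 411.3
Net primary income = 280.8 - 127.1 = 153.7
Net secondary income = 81.1 - 54.7 = 26.4
Current account = 411.3 + 153.7 + 26.4 = 591.4
Financial account = -(591.4 + (-40.0)) = -551.4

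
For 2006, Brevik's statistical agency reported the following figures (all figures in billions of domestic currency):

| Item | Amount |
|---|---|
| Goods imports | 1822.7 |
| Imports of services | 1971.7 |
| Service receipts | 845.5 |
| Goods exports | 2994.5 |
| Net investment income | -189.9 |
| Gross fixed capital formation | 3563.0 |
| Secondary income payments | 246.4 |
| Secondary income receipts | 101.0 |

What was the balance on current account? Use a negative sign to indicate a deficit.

-289.7

Goods balance = 2994.5 - 1822.7 = 1171.8
Services balance = 845.5 - 1971.7 = -1126.2
Trade balance (goods + services) = 1171.8 + (-1126.2) = 45.6
Net primary income = -189.9
Net secondary income = 101.0 - 246.4 = -145.4
Current account = 45.6 + (-189.9) + (-145.4) = -289.7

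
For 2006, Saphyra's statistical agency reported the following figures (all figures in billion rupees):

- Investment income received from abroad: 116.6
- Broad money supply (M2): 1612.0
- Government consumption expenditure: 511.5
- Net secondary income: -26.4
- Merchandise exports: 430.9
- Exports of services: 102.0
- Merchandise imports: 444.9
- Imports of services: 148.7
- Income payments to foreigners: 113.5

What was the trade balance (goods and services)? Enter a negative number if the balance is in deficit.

Goods balance = 430.9 - 444.9 = -14.0
Services balance = 102.0 - 148.7 = -46.7
Trade balance (goods + services) = -14.0 + (-46.7) = -60.7

-60.7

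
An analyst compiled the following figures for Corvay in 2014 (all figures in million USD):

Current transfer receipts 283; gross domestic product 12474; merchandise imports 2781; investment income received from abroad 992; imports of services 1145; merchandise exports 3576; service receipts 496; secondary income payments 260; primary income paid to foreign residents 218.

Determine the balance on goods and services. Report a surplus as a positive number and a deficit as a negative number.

Goods balance = 3576 - 2781 = 795
Services balance = 496 - 1145 = -649
Trade balance (goods + services) = 795 + (-649) = 146

146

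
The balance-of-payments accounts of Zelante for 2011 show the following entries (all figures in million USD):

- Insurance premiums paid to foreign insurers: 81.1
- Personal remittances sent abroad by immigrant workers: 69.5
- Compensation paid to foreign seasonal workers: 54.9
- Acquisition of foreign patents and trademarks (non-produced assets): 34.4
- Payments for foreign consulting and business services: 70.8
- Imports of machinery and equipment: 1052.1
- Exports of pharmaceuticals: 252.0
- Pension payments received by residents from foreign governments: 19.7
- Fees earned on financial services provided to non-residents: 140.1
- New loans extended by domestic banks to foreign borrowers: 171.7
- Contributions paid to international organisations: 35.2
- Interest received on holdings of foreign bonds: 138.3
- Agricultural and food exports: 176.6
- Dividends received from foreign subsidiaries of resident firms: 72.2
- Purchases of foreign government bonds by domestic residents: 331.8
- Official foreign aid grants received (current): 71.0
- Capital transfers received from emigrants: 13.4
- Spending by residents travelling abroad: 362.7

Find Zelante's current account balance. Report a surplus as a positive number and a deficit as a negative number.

Goods: 252.0 + 176.6 - 1052.1 = -623.5
Services: -70.8 + 140.1 - 362.7 - 81.1 = -374.5
Primary income: 138.3 - 54.9 + 72.2 = 155.6
Secondary income: 71.0 + 19.7 - 35.2 - 69.5 = -14.0
Current account = (-623.5) + (-374.5) + 155.6 + (-14.0) = -856.4
(Excluded from the current account — capital account: acquisition of foreign patents and trademarks (non-produced assets) 34.4, capital transfers received from emigrants 13.4; financial account: new loans extended by domestic banks to foreign borrowers 171.7, purchases of foreign government bonds by domestic residents 331.8.)

-856.4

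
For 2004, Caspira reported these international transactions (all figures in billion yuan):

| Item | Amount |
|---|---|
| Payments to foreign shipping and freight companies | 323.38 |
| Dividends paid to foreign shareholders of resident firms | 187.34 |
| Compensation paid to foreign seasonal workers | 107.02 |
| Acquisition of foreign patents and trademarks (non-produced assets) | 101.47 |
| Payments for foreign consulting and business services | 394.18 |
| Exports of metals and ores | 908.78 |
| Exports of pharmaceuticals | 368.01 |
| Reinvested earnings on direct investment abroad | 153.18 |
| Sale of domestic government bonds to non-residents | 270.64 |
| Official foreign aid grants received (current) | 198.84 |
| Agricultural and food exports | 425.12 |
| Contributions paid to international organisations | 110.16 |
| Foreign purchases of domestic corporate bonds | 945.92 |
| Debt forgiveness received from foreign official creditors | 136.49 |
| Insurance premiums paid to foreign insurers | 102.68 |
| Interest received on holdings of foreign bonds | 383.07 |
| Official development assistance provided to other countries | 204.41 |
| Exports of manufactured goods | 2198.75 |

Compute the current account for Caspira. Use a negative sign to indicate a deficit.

Goods: 425.12 + 368.01 + 908.78 + 2198.75 = 3900.66
Services: -394.18 - 102.68 - 323.38 = -820.24
Primary income: -107.02 - 187.34 + 153.18 + 383.07 = 241.89
Secondary income: 198.84 - 110.16 - 204.41 = -115.73
Current account = 3900.66 + (-820.24) + 241.89 + (-115.73) = 3206.58
(Excluded from the current account — capital account: acquisition of foreign patents and trademarks (non-produced assets) 101.47, debt forgiveness received from foreign official creditors 136.49; financial account: sale of domestic government bonds to non-residents 270.64, foreign purchases of domestic corporate bonds 945.92.)

3206.58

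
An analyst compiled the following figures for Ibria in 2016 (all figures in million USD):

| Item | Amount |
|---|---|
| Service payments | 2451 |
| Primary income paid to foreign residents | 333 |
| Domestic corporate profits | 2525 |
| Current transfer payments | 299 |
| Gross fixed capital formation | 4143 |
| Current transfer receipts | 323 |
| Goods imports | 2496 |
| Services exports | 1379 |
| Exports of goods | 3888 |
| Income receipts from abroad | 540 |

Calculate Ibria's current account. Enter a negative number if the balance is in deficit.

Goods balance = 3888 - 2496 = 1392
Services balance = 1379 - 2451 = -1072
Trade balance (goods + services) = 1392 + (-1072) = 320
Net primary income = 540 - 333 = 207
Net secondary income = 323 - 299 = 24
Current account = 320 + 207 + 24 = 551

551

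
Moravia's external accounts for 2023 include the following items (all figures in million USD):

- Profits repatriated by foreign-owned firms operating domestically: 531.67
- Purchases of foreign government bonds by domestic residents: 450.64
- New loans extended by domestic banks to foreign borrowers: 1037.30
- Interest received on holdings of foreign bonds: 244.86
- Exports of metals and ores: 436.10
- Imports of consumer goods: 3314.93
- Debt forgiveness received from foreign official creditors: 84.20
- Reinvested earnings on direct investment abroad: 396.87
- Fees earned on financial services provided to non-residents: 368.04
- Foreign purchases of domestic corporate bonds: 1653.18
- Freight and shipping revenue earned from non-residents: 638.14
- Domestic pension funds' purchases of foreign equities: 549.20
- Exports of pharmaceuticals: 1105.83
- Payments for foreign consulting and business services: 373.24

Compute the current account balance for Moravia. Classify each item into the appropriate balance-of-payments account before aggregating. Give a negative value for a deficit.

Goods: -3314.93 + 1105.83 + 436.10 = -1773.00
Services: -373.24 + 368.04 + 638.14 = 632.94
Primary income: 396.87 - 531.67 + 244.86 = 110.06
Current account = (-1773.00) + 632.94 + 110.06 = -1030.00
(Excluded from the current account — financial account: purchases of foreign government bonds by domestic residents 450.64, new loans extended by domestic banks to foreign borrowers 1037.30, foreign purchases of domestic corporate bonds 1653.18, domestic pension funds' purchases of foreign equities 549.20; capital account: debt forgiveness received from foreign official creditors 84.20.)

-1030.00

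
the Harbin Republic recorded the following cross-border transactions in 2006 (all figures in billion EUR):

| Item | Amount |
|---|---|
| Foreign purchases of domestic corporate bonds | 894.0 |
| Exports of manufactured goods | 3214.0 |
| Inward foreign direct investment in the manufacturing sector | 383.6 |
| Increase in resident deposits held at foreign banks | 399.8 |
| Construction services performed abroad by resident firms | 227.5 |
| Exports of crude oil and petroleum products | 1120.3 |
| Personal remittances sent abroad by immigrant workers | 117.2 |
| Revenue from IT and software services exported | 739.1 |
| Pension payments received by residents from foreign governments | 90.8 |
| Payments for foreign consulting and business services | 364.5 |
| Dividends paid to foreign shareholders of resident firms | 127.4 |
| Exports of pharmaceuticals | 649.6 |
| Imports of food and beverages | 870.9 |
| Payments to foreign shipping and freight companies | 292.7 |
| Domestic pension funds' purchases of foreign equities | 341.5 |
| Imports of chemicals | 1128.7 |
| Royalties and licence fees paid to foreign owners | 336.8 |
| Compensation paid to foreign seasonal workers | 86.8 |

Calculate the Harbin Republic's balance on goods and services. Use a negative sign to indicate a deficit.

Goods: 1120.3 - 870.9 - 1128.7 + 3214.0 + 649.6 = 2984.3
Services: 739.1 + 227.5 - 292.7 - 364.5 - 336.8 = -27.4
Trade balance = 2984.3 + (-27.4) = 2956.9
(Excluded from the trade balance — financial account: foreign purchases of domestic corporate bonds 894.0, inward foreign direct investment in the manufacturing sector 383.6, increase in resident deposits held at foreign banks 399.8, domestic pension funds' purchases of foreign equities 341.5; secondary income: personal remittances sent abroad by immigrant workers 117.2, pension payments received by residents from foreign governments 90.8; primary income: dividends paid to foreign shareholders of resident firms 127.4, compensation paid to foreign seasonal workers 86.8.)

2956.9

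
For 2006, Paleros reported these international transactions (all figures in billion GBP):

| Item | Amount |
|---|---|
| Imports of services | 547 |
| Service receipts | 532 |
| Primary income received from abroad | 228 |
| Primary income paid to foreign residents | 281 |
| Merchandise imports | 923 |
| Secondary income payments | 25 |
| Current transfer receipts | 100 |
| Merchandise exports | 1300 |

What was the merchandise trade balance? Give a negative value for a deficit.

Goods balance = 1300 - 923 = 377

377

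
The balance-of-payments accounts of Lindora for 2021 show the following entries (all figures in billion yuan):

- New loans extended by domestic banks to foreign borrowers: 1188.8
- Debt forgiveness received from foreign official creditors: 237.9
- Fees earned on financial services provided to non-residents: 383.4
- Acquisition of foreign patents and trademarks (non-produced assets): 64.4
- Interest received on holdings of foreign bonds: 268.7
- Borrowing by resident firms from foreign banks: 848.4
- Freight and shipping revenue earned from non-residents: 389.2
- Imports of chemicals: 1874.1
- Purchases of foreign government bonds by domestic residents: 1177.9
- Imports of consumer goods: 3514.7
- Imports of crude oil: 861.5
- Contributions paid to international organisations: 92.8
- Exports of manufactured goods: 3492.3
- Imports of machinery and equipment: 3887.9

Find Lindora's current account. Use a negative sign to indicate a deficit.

-5697.4

Goods: 3492.3 - 861.5 - 1874.1 - 3887.9 - 3514.7 = -6645.9
Services: 389.2 + 383.4 = 772.6
Primary income: 268.7
Secondary income: -92.8
Current account = (-6645.9) + 772.6 + 268.7 + (-92.8) = -5697.4
(Excluded from the current account — financial account: new loans extended by domestic banks to foreign borrowers 1188.8, borrowing by resident firms from foreign banks 848.4, purchases of foreign government bonds by domestic residents 1177.9; capital account: debt forgiveness received from foreign official creditors 237.9, acquisition of foreign patents and trademarks (non-produced assets) 64.4.)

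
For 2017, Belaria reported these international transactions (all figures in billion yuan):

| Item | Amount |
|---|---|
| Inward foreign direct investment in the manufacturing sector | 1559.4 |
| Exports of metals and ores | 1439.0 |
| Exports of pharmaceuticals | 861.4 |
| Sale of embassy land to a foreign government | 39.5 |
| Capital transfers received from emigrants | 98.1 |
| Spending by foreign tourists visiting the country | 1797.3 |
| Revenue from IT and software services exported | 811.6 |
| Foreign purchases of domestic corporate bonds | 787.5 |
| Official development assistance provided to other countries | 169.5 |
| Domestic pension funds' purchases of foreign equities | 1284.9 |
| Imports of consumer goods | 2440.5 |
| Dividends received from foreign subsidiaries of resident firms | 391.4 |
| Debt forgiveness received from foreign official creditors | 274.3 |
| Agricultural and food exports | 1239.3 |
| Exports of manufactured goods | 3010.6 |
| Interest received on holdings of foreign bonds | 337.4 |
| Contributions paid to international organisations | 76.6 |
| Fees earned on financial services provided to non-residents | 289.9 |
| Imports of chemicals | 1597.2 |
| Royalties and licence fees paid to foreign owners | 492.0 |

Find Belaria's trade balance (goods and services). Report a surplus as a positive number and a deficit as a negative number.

Goods: -2440.5 + 861.4 + 3010.6 + 1439.0 - 1597.2 + 1239.3 = 2512.6
Services: 289.9 + 1797.3 + 811.6 - 492.0 = 2406.8
Trade balance = 2512.6 + 2406.8 = 4919.4
(Excluded from the trade balance — financial account: inward foreign direct investment in the manufacturing sector 1559.4, foreign purchases of domestic corporate bonds 787.5, domestic pension funds' purchases of foreign equities 1284.9; capital account: sale of embassy land to a foreign government 39.5, capital transfers received from emigrants 98.1, debt forgiveness received from foreign official creditors 274.3; secondary income: official development assistance provided to other countries 169.5, contributions paid to international organisations 76.6; primary income: dividends received from foreign subsidiaries of resident firms 391.4, interest received on holdings of foreign bonds 337.4.)

4919.4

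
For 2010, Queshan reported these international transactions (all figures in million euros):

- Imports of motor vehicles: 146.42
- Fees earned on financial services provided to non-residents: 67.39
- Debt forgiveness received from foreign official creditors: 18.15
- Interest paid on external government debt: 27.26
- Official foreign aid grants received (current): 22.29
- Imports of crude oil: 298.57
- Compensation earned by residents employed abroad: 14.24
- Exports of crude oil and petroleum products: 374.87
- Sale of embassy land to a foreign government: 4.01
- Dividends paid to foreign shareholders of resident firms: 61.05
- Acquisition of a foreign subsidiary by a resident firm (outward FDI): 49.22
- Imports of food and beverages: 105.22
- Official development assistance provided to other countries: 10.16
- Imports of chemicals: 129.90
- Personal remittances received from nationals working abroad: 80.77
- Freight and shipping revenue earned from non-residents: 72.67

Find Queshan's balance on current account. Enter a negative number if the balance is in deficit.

Goods: -146.42 - 298.57 - 105.22 - 129.90 + 374.87 = -305.24
Services: 72.67 + 67.39 = 140.06
Primary income: 14.24 - 61.05 - 27.26 = -74.07
Secondary income: -10.16 + 22.29 + 80.77 = 92.90
Current account = (-305.24) + 140.06 + (-74.07) + 92.90 = -146.35
(Excluded from the current account — capital account: debt forgiveness received from foreign official creditors 18.15, sale of embassy land to a foreign government 4.01; financial account: acquisition of a foreign subsidiary by a resident firm (outward FDI) 49.22.)

-146.35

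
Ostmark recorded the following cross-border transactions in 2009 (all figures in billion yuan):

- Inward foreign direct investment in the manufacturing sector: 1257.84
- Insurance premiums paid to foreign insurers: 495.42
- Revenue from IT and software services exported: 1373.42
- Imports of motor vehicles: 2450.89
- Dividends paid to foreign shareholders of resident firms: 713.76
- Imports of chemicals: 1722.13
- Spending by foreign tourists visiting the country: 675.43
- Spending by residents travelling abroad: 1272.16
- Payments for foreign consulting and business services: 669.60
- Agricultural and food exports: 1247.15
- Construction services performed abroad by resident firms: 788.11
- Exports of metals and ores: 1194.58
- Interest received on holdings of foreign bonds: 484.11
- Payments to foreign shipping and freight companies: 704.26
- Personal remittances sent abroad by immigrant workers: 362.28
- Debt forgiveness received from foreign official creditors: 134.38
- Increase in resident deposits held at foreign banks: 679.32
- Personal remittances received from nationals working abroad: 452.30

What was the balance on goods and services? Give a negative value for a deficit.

Goods: -2450.89 + 1194.58 + 1247.15 - 1722.13 = -1731.29
Services: -669.60 - 704.26 + 1373.42 + 788.11 - 495.42 - 1272.16 + 675.43 = -304.48
Trade balance = -1731.29 + (-304.48) = -2035.77
(Excluded from the trade balance — financial account: inward foreign direct investment in the manufacturing sector 1257.84, increase in resident deposits held at foreign banks 679.32; primary income: dividends paid to foreign shareholders of resident firms 713.76, interest received on holdings of foreign bonds 484.11; secondary income: personal remittances sent abroad by immigrant workers 362.28, personal remittances received from nationals working abroad 452.30; capital account: debt forgiveness received from foreign official creditors 134.38.)

-2035.77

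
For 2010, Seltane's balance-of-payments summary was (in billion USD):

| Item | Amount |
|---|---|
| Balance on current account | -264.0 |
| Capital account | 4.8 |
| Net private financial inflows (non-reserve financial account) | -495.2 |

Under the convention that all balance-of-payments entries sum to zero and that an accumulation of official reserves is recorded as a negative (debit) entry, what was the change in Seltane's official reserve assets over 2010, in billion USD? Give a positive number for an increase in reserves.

Official reserve transactions balance = -((-264.0) + 4.8 + (-495.2)) = 754.4
An accumulation of reserves is recorded as a debit (negative entry), so the change in the stock of reserves is the negative of that balance.
Change in official reserves = -(754.4) = -754.4

-754.4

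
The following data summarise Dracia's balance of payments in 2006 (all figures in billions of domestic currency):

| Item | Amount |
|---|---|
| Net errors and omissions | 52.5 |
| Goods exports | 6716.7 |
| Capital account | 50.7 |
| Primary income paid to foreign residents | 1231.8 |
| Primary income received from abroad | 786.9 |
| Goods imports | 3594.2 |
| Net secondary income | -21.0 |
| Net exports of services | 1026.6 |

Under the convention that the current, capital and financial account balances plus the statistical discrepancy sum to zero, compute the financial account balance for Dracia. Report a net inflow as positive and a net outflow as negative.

-3786.4

Goods balance = 6716.7 - 3594.2 = 3122.5
Services balance = 1026.6
Trade balance (goods + services) = 3122.5 + 1026.6 = 4149.1
Net primary income = 786.9 - 1231.8 = -444.9
Net secondary income = -21.0
Current account = 4149.1 + (-444.9) + (-21.0) = 3683.2
Financial account = -(3683.2 + 50.7 + 52.5) = -3786.4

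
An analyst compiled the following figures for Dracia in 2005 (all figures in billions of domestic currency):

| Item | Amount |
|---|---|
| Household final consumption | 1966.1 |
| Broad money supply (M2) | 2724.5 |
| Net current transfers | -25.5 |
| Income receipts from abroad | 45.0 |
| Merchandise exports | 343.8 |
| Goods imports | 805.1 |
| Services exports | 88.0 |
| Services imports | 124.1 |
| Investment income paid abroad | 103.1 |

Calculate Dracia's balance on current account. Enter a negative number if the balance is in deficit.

Goods balance = 343.8 - 805.1 = -461.3
Services balance = 88.0 - 124.1 = -36.1
Trade balance (goods + services) = -461.3 + (-36.1) = -497.4
Net primary income = 45.0 - 103.1 = -58.1
Net secondary income = -25.5
Current account = -497.4 + (-58.1) + (-25.5) = -581.0

-581.0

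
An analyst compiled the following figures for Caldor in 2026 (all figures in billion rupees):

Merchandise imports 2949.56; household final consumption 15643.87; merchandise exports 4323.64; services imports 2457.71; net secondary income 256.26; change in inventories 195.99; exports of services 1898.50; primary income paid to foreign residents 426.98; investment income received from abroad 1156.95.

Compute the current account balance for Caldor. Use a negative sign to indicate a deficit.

Goods balance = 4323.64 - 2949.56 = 1374.08
Services balance = 1898.50 - 2457.71 = -559.21
Trade balance (goods + services) = 1374.08 + (-559.21) = 814.87
Net primary income = 1156.95 - 426.98 = 729.97
Net secondary income = 256.26
Current account = 814.87 + 729.97 + 256.26 = 1801.10

1801.10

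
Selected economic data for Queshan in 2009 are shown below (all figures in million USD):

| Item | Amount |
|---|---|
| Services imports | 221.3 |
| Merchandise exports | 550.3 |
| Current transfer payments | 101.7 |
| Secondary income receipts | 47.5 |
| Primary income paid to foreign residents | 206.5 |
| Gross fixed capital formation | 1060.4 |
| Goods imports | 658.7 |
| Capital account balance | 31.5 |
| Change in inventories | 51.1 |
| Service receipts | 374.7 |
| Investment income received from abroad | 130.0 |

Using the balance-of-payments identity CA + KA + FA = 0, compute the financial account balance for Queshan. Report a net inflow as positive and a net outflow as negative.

Goods balance = 550.3 - 658.7 = -108.4
Services balance = 374.7 - 221.3 = 153.4
Trade balance (goods + services) = -108.4 + 153.4 = 45.0
Net primary income = 130.0 - 206.5 = -76.5
Net secondary income = 47.5 - 101.7 = -54.2
Current account = 45.0 + (-76.5) + (-54.2) = -85.7
Financial account = -(-85.7 + 31.5) = 54.2

54.2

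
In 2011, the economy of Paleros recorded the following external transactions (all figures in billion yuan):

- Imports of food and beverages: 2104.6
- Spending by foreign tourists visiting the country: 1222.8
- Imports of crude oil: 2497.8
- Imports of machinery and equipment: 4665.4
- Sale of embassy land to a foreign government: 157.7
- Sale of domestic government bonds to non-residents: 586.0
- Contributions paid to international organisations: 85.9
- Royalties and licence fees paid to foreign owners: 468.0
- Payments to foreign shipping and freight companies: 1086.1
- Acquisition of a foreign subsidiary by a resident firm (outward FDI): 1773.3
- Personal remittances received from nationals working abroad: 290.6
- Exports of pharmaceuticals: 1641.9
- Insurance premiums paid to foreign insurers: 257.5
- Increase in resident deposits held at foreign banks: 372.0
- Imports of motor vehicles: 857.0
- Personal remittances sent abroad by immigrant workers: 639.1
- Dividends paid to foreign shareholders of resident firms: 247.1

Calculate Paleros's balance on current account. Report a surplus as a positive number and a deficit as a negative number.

-9753.2

Goods: -2497.8 - 2104.6 + 1641.9 - 857.0 - 4665.4 = -8482.9
Services: -257.5 + 1222.8 - 1086.1 - 468.0 = -588.8
Primary income: -247.1
Secondary income: -85.9 + 290.6 - 639.1 = -434.4
Current account = (-8482.9) + (-588.8) + (-247.1) + (-434.4) = -9753.2
(Excluded from the current account — capital account: sale of embassy land to a foreign government 157.7; financial account: sale of domestic government bonds to non-residents 586.0, acquisition of a foreign subsidiary by a resident firm (outward FDI) 1773.3, increase in resident deposits held at foreign banks 372.0.)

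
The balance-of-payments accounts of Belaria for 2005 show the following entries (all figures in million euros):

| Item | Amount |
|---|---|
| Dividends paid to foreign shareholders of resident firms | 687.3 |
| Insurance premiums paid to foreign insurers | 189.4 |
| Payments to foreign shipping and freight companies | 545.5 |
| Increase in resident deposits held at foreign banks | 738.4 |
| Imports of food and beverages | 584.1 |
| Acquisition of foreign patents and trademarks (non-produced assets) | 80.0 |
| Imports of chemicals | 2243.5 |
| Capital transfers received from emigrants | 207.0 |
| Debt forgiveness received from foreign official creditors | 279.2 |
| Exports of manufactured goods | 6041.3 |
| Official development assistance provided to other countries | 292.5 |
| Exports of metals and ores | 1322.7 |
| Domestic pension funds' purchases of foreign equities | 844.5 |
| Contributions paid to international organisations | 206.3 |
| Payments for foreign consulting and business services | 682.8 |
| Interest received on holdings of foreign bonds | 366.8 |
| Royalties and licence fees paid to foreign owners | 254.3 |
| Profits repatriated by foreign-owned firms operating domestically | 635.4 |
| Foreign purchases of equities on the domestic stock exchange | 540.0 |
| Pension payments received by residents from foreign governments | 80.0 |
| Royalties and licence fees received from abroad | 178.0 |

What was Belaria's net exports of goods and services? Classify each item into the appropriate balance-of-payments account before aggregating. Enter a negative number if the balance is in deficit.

Goods: -584.1 + 1322.7 - 2243.5 + 6041.3 = 4536.4
Services: -545.5 - 189.4 + 178.0 - 254.3 - 682.8 = -1494.0
Trade balance = 4536.4 + (-1494.0) = 3042.4
(Excluded from the trade balance — primary income: dividends paid to foreign shareholders of resident firms 687.3, interest received on holdings of foreign bonds 366.8, profits repatriated by foreign-owned firms operating domestically 635.4; financial account: increase in resident deposits held at foreign banks 738.4, domestic pension funds' purchases of foreign equities 844.5, foreign purchases of equities on the domestic stock exchange 540.0; capital account: acquisition of foreign patents and trademarks (non-produced assets) 80.0, capital transfers received from emigrants 207.0, debt forgiveness received from foreign official creditors 279.2; secondary income: official development assistance provided to other countries 292.5, contributions paid to international organisations 206.3, pension payments received by residents from foreign governments 80.0.)

3042.4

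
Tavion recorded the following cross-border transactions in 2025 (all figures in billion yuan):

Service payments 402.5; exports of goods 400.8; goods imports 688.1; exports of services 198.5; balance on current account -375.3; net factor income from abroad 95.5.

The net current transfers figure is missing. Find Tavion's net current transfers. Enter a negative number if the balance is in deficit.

20.5

Current account = goods balance + services balance + net primary income + net secondary income
Sum of the known components = -395.8
Net current transfers = CA - (known components) = -375.3 - (-395.8) = 20.5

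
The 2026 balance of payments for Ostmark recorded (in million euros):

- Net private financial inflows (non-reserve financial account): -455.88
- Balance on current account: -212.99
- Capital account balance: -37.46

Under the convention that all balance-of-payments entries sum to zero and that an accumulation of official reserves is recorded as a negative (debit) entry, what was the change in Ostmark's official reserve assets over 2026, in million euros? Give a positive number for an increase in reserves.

-706.33

Official reserve transactions balance = -((-212.99) + (-37.46) + (-455.88)) = 706.33
An accumulation of reserves is recorded as a debit (negative entry), so the change in the stock of reserves is the negative of that balance.
Change in official reserves = -(706.33) = -706.33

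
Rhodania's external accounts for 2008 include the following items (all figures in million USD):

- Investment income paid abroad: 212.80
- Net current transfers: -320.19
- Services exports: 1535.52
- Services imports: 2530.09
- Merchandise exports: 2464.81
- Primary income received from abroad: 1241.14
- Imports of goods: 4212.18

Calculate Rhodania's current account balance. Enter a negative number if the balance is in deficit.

Goods balance = 2464.81 - 4212.18 = -1747.37
Services balance = 1535.52 - 2530.09 = -994.57
Trade balance (goods + services) = -1747.37 + (-994.57) = -2741.94
Net primary income = 1241.14 - 212.80 = 1028.34
Net secondary income = -320.19
Current account = -2741.94 + 1028.34 + (-320.19) = -2033.79

-2033.79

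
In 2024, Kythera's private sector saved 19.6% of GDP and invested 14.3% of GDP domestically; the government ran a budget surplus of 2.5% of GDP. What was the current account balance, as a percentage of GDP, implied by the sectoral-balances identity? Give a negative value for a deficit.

By the sectoral-balances identity, CA = (S_private - I) + (T - G).
Private balance = 19.6 - 14.3 = 5.3
Government balance (T - G) = 2.5
CA = 5.3 + 2.5 = 7.8

7.8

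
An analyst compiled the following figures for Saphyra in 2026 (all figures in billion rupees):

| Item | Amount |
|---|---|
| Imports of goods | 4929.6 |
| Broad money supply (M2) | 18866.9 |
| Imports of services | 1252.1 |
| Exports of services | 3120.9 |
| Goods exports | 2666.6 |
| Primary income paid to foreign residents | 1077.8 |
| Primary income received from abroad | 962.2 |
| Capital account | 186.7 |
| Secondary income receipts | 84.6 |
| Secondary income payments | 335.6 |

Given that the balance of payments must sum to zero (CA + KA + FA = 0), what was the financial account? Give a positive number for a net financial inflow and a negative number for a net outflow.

574.1

Goods balance = 2666.6 - 4929.6 = -2263.0
Services balance = 3120.9 - 1252.1 = 1868.8
Trade balance (goods + services) = -2263.0 + 1868.8 = -394.2
Net primary income = 962.2 - 1077.8 = -115.6
Net secondary income = 84.6 - 335.6 = -251.0
Current account = -394.2 + (-115.6) + (-251.0) = -760.8
Financial account = -(-760.8 + 186.7) = 574.1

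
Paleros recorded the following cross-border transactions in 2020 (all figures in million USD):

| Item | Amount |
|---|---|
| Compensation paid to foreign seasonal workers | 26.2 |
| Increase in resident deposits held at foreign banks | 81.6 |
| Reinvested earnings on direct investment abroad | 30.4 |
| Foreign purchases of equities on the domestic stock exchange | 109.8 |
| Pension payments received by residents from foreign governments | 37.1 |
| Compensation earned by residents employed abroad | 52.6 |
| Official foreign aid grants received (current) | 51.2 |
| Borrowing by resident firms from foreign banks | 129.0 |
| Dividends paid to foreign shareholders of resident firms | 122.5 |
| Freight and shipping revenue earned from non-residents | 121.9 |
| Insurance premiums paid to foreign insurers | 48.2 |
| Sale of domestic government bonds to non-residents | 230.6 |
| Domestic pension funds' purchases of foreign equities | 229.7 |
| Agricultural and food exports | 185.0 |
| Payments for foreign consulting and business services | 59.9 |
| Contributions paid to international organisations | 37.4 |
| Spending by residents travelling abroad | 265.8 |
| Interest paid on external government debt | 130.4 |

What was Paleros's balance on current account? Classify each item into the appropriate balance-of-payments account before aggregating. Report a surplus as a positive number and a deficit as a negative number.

Goods: 185.0
Services: -265.8 - 59.9 - 48.2 + 121.9 = -252.0
Primary income: -130.4 + 52.6 - 26.2 - 122.5 + 30.4 = -196.1
Secondary income: 51.2 - 37.4 + 37.1 = 50.9
Current account = 185.0 + (-252.0) + (-196.1) + 50.9 = -212.2
(Excluded from the current account — financial account: increase in resident deposits held at foreign banks 81.6, foreign purchases of equities on the domestic stock exchange 109.8, borrowing by resident firms from foreign banks 129.0, sale of domestic government bonds to non-residents 230.6, domestic pension funds' purchases of foreign equities 229.7.)

-212.2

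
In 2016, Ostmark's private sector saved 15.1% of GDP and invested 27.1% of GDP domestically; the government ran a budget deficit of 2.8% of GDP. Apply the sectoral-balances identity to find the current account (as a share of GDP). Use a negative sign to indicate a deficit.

By the sectoral-balances identity, CA = (S_private - I) + (T - G).
Private balance = 15.1 - 27.1 = -12.0
Government balance (T - G) = -2.8
CA = -12.0 + (-2.8) = -14.8

-14.8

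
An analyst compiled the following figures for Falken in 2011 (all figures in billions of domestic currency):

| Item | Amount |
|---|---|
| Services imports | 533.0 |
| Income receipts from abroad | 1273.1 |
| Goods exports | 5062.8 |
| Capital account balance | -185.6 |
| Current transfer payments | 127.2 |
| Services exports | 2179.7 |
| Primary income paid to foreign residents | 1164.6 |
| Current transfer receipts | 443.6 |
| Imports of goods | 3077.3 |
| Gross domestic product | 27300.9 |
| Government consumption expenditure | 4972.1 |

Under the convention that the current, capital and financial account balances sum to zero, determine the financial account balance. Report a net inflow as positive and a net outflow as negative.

-3871.5

Goods balance = 5062.8 - 3077.3 = 1985.5
Services balance = 2179.7 - 533.0 = 1646.7
Trade balance (goods + services) = 1985.5 + 1646.7 = 3632.2
Net primary income = 1273.1 - 1164.6 = 108.5
Net secondary income = 443.6 - 127.2 = 316.4
Current account = 3632.2 + 108.5 + 316.4 = 4057.1
Financial account = -(4057.1 + (-185.6)) = -3871.5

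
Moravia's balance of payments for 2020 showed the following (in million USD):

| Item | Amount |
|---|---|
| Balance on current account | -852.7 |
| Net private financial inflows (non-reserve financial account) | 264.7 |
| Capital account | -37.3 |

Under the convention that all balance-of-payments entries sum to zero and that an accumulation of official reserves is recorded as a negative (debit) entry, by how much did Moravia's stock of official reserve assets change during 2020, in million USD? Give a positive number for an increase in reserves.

-625.3

Official reserve transactions balance = -((-852.7) + (-37.3) + 264.7) = 625.3
An accumulation of reserves is recorded as a debit (negative entry), so the change in the stock of reserves is the negative of that balance.
Change in official reserves = -(625.3) = -625.3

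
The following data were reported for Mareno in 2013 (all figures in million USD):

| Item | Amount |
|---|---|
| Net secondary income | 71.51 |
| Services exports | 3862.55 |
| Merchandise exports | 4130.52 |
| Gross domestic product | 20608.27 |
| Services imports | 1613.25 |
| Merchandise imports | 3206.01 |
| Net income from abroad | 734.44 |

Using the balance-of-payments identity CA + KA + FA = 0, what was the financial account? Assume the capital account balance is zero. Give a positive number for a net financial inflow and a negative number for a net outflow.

-3979.76

Goods balance = 4130.52 - 3206.01 = 924.51
Services balance = 3862.55 - 1613.25 = 2249.30
Trade balance (goods + services) = 924.51 + 2249.30 = 3173.81
Net primary income = 734.44
Net secondary income = 71.51
Current account = 3173.81 + 734.44 + 71.51 = 3979.76
Financial account = -(3979.76) = -3979.76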